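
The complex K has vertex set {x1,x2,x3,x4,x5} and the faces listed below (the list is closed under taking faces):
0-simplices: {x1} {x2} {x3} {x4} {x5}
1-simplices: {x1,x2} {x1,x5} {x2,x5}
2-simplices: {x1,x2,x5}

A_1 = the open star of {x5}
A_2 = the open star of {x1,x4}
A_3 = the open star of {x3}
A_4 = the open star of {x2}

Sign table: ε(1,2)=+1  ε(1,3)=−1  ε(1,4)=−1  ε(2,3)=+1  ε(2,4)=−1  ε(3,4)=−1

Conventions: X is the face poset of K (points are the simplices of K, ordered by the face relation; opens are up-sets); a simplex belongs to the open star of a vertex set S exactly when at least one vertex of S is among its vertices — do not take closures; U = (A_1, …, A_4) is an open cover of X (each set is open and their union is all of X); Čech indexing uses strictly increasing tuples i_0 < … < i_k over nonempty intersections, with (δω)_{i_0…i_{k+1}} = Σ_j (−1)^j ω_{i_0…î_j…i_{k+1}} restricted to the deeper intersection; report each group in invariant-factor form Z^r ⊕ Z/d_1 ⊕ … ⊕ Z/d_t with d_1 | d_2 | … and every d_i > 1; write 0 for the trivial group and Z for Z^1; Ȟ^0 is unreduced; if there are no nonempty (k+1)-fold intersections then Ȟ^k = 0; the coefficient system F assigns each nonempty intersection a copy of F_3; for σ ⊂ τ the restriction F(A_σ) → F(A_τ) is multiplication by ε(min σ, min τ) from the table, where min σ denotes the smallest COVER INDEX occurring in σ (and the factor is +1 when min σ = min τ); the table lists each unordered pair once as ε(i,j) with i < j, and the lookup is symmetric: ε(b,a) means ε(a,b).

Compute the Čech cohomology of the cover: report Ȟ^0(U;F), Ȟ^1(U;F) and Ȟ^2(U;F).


nerve simplices:
  A1={{x5},{x1,x5},{x2,x5},{x1,x2,x5}} A2={{x1},{x4},{x1,x2},{x1,x5},{x1,x2,x5}} A3={{x3}} A4={{x2},{x1,x2},{x2,x5},{x1,x2,x5}}
  A12={{x1,x5},{x1,x2,x5}} A14={{x2,x5},{x1,x2,x5}} A24={{x1,x2},{x1,x2,x5}}
  A124={{x1,x2,x5}}
C dims 4,3,1; δ0: rk_F3 2; δ1: rk_F3 1
degree 0: 4−2−0 = 2 → Ȟ^0 ≅ Z/3 ⊕ Z/3
degree 1: 3−1−2 = 0 → Ȟ^1 ≅ 0
degree 2: 1−0−1 = 0 → Ȟ^2 ≅ 0

Ȟ^0 ≅ Z/3 ⊕ Z/3; Ȟ^1 ≅ 0; Ȟ^2 ≅ 0


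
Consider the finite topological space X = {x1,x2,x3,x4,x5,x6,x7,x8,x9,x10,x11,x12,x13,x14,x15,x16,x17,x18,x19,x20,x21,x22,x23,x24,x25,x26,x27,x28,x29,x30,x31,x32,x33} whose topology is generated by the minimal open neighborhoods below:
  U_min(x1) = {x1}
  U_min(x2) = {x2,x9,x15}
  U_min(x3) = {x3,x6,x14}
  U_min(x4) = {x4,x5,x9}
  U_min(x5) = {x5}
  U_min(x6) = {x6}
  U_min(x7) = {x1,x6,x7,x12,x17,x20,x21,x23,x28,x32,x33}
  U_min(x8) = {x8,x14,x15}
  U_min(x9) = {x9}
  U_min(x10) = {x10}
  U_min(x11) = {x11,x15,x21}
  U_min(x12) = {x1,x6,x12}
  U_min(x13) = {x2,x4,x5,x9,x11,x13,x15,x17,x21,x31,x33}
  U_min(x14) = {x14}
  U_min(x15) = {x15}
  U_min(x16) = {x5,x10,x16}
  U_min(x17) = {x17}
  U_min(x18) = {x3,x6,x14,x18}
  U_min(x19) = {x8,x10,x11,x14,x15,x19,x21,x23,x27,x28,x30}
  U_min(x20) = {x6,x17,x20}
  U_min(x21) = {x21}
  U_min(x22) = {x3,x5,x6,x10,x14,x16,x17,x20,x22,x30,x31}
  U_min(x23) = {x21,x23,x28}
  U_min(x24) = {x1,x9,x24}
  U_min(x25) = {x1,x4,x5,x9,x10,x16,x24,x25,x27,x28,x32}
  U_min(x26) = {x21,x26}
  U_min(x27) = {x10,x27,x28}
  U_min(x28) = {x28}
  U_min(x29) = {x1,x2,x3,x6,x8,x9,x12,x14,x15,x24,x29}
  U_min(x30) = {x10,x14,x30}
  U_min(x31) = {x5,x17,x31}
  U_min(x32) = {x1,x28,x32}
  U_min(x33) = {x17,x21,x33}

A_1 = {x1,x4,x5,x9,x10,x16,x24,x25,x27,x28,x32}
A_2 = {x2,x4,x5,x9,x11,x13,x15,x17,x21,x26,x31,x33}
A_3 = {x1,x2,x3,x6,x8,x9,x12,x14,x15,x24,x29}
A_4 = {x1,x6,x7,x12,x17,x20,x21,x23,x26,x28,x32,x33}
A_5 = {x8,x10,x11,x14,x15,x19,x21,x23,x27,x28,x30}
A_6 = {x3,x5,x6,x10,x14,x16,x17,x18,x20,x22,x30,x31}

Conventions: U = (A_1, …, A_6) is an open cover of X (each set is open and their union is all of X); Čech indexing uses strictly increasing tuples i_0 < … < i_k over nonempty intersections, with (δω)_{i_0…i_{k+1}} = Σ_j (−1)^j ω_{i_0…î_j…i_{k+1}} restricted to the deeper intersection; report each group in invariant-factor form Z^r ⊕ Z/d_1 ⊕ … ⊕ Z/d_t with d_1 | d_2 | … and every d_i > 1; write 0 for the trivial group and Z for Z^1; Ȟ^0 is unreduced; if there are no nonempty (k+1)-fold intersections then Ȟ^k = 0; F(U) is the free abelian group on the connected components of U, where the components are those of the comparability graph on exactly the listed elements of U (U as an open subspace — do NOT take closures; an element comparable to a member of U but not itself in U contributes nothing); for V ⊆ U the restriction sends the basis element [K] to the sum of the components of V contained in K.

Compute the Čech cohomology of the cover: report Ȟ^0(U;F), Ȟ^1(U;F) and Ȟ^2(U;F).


Ȟ^0(U;F) ≅ Z; Ȟ^1(U;F) ≅ 0; Ȟ^2(U;F) ≅ Z/2

nerve simplices:
  A12={x4,x5,x9} A13={x1,x9,x24} A14={x1,x28,x32} A15={x10,x27,x28} A16={x5,x10,x16} A23={x2,x9,x15} A24={x17,x21,x26,x33} A25={x11,x15,x21} A26={x5,x17,x31} A34={x1,x6,x12} A35={x8,x14,x15} A36={x3,x6,x14} A45={x21,x23,x28} A46={x6,x17,x20} A56={x10,x14,x30}
  A123={x9} A126={x5} A134={x1} A145={x28} A156={x10} A235={x15} A245={x21} A246={x17} A346={x6} A356={x14}
components per intersection:
  A1: {x1,x4,x5,x9,x10,x16,x24,x25,x27,x28,x32}
  A2: {x2,x4,x5,x9,x11,x13,x15,x17,x21,x26,x31,x33}
  A3: {x1,x2,x3,x6,x8,x9,x12,x14,x15,x24,x29}
  A4: {x1,x6,x7,x12,x17,x20,x21,x23,x26,x28,x32,x33}
  A5: {x8,x10,x11,x14,x15,x19,x21,x23,x27,x28,x30}
  A6: {x3,x5,x6,x10,x14,x16,x17,x18,x20,x22,x30,x31}
  A12: {x4,x5,x9}
  A13: {x1,x9,x24}
  A14: {x1,x28,x32}
  A15: {x10,x27,x28}
  A16: {x5,x10,x16}
  A23: {x2,x9,x15}
  A24: {x17,x21,x26,x33}
  A25: {x11,x15,x21}
  A26: {x5,x17,x31}
  A34: {x1,x6,x12}
  A35: {x8,x14,x15}
  A36: {x3,x6,x14}
  A45: {x21,x23,x28}
  A46: {x6,x17,x20}
  A56: {x10,x14,x30}
  A123: {x9}
  A126: {x5}
  A134: {x1}
  A145: {x28}
  A156: {x10}
  A235: {x15}
  A245: {x21}
  A246: {x17}
  A346: {x6}
  A356: {x14}
C dims 6,15,10; δ0: rk 5, SNF 1^5; δ1: rk 10, SNF 1^9·2
degree 0: 6−5−0 = 1 → Ȟ^0 ≅ Z
degree 1: 15−10−5 = 0 → Ȟ^1 ≅ 0
degree 2: 10−0−10 = 0 plus torsion [2] → Ȟ^2 ≅ Z/2


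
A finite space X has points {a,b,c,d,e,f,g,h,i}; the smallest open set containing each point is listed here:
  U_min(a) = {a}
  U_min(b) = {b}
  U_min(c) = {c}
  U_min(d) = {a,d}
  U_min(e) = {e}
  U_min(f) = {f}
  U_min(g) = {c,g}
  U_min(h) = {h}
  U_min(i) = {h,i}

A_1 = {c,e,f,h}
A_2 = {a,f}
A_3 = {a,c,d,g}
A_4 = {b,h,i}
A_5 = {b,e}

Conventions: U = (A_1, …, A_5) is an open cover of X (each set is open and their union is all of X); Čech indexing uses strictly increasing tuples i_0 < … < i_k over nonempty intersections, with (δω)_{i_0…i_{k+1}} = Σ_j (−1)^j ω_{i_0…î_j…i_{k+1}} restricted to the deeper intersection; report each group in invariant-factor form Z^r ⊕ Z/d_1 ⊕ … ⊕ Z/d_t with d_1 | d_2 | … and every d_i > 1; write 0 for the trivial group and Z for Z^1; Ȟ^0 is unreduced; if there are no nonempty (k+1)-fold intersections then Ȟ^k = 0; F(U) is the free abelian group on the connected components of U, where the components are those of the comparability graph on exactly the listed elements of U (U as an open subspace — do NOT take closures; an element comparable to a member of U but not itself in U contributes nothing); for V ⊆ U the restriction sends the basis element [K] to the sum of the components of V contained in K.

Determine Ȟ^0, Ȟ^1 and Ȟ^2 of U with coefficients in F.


Ȟ^0 = Z^6; Ȟ^1 = 0; Ȟ^2 = 0

nonempty overlaps:
  A12={f} A13={c} A14={h} A15={e} A23={a} A45={b}
components per intersection:
  A1: {c} {e} {f} {h}
  A2: {a} {f}
  A3: {a,d} {c,g}
  A4: {b} {h,i}
  A5: {b} {e}
  A12: {f}
  A13: {c}
  A14: {h}
  A15: {e}
  A23: {a}
  A45: {b}
C dims 12,6; δ0: rk 6, SNF 1^6
degree 0: 12−6−0 = 6 → Ȟ^0 ≅ Z^6
degree 1: 6−0−6 = 0 → Ȟ^1 ≅ 0
degree 2: 0−0−0 = 0 → Ȟ^2 ≅ 0


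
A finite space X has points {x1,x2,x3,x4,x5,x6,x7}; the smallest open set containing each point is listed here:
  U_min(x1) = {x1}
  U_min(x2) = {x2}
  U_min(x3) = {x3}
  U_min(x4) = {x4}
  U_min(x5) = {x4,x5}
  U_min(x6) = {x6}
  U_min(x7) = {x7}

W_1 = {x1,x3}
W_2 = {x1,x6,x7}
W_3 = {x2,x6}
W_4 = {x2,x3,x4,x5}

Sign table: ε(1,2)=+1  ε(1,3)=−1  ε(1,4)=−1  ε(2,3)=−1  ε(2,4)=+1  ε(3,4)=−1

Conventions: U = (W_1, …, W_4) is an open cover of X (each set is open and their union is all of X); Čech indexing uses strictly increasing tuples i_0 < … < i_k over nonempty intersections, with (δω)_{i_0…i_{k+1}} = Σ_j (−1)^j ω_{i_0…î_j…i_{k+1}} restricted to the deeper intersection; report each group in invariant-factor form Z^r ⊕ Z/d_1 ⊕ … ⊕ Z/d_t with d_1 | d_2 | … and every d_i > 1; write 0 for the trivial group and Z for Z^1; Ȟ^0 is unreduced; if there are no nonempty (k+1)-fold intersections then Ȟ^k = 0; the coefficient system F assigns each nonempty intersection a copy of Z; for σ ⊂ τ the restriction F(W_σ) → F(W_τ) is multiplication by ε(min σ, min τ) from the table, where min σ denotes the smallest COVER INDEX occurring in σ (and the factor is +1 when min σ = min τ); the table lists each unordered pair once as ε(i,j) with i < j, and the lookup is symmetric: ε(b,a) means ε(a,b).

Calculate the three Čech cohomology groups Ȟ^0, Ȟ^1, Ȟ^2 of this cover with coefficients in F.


intersection data:
  W12={x1} W14={x3} W23={x6} W34={x2}
C dims 4,4; δ0: rk 4, SNF 1^3·2
Ȟ^0 = (4 − 4) − 0 = 0, so Ȟ^0 ≅ 0
Ȟ^1 = (4 − 0) − 4 = 0 plus torsion [2], so Ȟ^1 ≅ Z/2
Ȟ^2 = (0 − 0) − 0 = 0, so Ȟ^2 ≅ 0

Ȟ^0 ≅ 0, Ȟ^1 ≅ Z/2, Ȟ^2 ≅ 0


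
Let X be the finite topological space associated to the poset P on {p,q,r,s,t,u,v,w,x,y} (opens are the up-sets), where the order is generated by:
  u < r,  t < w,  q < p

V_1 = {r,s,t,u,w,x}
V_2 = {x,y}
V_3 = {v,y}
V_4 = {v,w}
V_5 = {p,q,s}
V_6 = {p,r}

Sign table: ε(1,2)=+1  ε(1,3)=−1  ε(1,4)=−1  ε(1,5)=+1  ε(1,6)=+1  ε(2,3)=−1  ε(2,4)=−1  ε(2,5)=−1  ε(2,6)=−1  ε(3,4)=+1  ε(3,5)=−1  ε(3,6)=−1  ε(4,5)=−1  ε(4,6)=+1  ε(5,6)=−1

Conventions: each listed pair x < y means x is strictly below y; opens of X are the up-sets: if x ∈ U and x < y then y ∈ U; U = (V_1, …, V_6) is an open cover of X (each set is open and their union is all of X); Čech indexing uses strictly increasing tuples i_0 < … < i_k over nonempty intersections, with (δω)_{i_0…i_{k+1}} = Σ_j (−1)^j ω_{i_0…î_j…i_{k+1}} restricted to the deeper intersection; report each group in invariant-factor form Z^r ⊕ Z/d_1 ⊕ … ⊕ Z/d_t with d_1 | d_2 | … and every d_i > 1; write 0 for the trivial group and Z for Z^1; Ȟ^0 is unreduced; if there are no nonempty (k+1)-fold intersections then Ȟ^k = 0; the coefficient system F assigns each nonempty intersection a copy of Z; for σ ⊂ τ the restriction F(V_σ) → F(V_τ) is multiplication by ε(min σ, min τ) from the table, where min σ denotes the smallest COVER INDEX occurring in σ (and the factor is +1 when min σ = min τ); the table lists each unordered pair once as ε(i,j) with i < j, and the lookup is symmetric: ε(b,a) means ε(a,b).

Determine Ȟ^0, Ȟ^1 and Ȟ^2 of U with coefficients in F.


nonempty intersections:
  V12={x} V14={w} V15={s} V16={r} V23={y} V34={v} V56={p}
C dims 6,7; δ0: rk 6, SNF 1^5·2
Ȟ^0: (6−6)−0=0 ⇒ 0
Ȟ^1: (7−0)−6=1 plus torsion [2] ⇒ Z ⊕ Z/2
Ȟ^2: (0−0)−0=0 ⇒ 0

Ȟ^0 ≅ 0,  Ȟ^1 ≅ Z ⊕ Z/2,  Ȟ^2 ≅ 0


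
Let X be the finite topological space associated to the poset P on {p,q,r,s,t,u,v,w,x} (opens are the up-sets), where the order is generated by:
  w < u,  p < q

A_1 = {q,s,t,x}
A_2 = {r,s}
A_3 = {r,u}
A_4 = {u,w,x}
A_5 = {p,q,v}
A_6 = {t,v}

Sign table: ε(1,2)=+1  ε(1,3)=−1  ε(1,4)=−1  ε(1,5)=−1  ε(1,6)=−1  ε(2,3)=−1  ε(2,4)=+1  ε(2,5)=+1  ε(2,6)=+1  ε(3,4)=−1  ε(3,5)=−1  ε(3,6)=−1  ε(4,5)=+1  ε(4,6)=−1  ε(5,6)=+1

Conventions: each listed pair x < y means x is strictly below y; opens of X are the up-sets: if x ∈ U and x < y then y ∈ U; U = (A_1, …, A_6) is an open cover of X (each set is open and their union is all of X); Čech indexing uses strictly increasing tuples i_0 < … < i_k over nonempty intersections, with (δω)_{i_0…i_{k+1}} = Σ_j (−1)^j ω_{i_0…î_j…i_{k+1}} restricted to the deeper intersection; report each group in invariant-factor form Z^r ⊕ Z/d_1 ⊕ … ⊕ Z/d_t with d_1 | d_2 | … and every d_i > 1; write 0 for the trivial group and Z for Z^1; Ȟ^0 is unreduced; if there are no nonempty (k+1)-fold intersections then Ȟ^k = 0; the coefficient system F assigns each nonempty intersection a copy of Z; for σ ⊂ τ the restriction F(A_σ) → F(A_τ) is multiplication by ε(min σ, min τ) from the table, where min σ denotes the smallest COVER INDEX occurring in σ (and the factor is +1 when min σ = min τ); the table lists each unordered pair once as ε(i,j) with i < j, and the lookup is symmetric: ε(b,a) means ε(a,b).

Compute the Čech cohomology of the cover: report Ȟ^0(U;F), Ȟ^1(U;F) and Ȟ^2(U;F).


intersection data:
  A12={s} A14={x} A15={q} A16={t} A23={r} A34={u} A56={v}
C dims 6,7; δ0: rk 6, SNF 1^5·2
Ȟ^0 = (6 − 6) − 0 = 0, so Ȟ^0 ≅ 0
Ȟ^1 = (7 − 0) − 6 = 1 plus torsion [2], so Ȟ^1 ≅ Z ⊕ Z/2
Ȟ^2 = (0 − 0) − 0 = 0, so Ȟ^2 ≅ 0

Ȟ^0 = 0; Ȟ^1 = Z ⊕ Z/2; Ȟ^2 = 0


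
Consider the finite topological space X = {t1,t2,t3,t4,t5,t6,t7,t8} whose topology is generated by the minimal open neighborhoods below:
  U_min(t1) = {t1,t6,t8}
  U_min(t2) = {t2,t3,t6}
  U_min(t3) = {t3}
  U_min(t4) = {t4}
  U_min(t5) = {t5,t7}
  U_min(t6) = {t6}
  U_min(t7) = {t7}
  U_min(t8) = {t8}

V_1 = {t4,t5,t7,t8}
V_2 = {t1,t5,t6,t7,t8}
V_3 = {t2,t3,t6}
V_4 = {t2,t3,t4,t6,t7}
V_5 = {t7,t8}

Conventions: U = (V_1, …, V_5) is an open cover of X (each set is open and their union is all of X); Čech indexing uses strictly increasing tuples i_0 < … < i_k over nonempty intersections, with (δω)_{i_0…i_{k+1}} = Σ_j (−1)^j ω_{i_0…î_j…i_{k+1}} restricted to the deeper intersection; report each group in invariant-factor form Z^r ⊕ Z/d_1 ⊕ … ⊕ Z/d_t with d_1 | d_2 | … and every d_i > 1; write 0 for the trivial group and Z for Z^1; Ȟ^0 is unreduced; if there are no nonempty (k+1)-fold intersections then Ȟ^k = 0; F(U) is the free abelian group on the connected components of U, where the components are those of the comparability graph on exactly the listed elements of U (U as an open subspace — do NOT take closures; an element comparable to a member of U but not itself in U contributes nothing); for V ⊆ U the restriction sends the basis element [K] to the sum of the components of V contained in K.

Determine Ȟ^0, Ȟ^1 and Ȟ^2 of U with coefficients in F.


intersection data:
  V12={t5,t7,t8} V14={t4,t7} V15={t7,t8} V23={t6} V24={t6,t7} V25={t7,t8} V34={t2,t3,t6} V45={t7}
  V124={t7} V125={t7,t8} V145={t7} V234={t6} V245={t7}
  V1245={t7}
components per intersection:
  V1: {t4} {t5,t7} {t8}
  V2: {t1,t6,t8} {t5,t7}
  V3: {t2,t3,t6}
  V4: {t2,t3,t6} {t4} {t7}
  V5: {t7} {t8}
  V12: {t5,t7} {t8}
  V14: {t4} {t7}
  V15: {t7} {t8}
  V23: {t6}
  V24: {t6} {t7}
  V25: {t7} {t8}
  V34: {t2,t3,t6}
  V45: {t7}
  V124: {t7}
  V125: {t7} {t8}
  V145: {t7}
  V234: {t6}
  V245: {t7}
  V1245: {t7}
C dims 11,13,6,1; δ0: rk 8, SNF 1^8; δ1: rk 5, SNF 1^5; δ2: rk 1, SNF 1^1
Ȟ^0 = (11 − 8) − 0 = 3, so Ȟ^0 ≅ Z^3
Ȟ^1 = (13 − 5) − 8 = 0, so Ȟ^1 ≅ 0
Ȟ^2 = (6 − 1) − 5 = 0, so Ȟ^2 ≅ 0

Ȟ^0 = Z^3, Ȟ^1 = 0 and Ȟ^2 = 0


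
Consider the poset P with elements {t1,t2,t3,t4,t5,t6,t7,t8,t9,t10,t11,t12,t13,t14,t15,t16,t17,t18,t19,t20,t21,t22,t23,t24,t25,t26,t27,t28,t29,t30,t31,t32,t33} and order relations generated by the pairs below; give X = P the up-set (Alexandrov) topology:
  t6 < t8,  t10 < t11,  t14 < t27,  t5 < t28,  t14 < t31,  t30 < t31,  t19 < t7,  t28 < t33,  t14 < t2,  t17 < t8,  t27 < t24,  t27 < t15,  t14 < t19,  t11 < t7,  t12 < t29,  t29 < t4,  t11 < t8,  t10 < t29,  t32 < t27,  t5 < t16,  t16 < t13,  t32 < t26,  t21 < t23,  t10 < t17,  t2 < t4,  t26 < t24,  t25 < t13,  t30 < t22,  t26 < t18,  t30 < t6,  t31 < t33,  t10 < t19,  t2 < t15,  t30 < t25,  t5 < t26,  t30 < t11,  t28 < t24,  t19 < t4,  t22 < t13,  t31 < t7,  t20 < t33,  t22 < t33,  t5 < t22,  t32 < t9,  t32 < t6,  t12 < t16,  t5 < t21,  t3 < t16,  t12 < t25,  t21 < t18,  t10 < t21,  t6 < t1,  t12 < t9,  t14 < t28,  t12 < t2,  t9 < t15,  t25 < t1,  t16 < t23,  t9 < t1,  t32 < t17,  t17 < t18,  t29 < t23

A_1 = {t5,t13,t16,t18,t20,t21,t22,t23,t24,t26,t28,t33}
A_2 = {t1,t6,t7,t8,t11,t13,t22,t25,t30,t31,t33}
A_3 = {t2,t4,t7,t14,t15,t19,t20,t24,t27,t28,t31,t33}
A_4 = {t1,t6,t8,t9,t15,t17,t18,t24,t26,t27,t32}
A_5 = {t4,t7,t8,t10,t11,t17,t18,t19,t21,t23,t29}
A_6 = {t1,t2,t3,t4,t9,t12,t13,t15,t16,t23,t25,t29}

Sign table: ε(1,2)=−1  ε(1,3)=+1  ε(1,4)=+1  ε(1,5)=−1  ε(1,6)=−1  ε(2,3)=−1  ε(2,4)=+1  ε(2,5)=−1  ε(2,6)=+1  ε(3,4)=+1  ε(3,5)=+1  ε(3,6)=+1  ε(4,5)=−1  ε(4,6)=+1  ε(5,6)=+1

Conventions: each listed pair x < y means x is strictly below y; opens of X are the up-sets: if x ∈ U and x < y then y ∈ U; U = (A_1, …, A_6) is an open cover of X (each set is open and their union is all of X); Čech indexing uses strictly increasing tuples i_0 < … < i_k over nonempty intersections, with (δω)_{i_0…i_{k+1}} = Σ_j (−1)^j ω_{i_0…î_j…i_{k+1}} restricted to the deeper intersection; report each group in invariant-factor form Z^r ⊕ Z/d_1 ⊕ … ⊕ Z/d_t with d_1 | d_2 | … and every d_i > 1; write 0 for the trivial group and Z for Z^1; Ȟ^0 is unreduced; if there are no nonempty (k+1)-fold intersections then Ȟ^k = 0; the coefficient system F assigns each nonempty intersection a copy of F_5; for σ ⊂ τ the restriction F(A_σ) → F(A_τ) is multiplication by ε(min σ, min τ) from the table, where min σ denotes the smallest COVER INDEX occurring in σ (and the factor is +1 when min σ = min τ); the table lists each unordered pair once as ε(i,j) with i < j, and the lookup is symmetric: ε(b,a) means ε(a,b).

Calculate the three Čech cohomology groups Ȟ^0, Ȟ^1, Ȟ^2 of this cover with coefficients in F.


Ȟ^0 ≅ 0,  Ȟ^1 ≅ 0,  Ȟ^2 ≅ Z/5

nerve simplices:
  A12={t13,t22,t33} A13={t20,t24,t28,t33} A14={t18,t24,t26} A15={t18,t21,t23} A16={t13,t16,t23} A23={t7,t31,t33} A24={t1,t6,t8} A25={t7,t8,t11} A26={t1,t13,t25} A34={t15,t24,t27} A35={t4,t7,t19} A36={t2,t4,t15} A45={t8,t17,t18} A46={t1,t9,t15} A56={t4,t23,t29}
  A123={t33} A126={t13} A134={t24} A145={t18} A156={t23} A235={t7} A245={t8} A246={t1} A346={t15} A356={t4}
C dims 6,15,10; δ0: rk_F5 6; δ1: rk_F5 9
degree 0: 6−6−0 = 0 → Ȟ^0 ≅ 0
degree 1: 15−9−6 = 0 → Ȟ^1 ≅ 0
degree 2: 10−0−9 = 1 → Ȟ^2 ≅ Z/5


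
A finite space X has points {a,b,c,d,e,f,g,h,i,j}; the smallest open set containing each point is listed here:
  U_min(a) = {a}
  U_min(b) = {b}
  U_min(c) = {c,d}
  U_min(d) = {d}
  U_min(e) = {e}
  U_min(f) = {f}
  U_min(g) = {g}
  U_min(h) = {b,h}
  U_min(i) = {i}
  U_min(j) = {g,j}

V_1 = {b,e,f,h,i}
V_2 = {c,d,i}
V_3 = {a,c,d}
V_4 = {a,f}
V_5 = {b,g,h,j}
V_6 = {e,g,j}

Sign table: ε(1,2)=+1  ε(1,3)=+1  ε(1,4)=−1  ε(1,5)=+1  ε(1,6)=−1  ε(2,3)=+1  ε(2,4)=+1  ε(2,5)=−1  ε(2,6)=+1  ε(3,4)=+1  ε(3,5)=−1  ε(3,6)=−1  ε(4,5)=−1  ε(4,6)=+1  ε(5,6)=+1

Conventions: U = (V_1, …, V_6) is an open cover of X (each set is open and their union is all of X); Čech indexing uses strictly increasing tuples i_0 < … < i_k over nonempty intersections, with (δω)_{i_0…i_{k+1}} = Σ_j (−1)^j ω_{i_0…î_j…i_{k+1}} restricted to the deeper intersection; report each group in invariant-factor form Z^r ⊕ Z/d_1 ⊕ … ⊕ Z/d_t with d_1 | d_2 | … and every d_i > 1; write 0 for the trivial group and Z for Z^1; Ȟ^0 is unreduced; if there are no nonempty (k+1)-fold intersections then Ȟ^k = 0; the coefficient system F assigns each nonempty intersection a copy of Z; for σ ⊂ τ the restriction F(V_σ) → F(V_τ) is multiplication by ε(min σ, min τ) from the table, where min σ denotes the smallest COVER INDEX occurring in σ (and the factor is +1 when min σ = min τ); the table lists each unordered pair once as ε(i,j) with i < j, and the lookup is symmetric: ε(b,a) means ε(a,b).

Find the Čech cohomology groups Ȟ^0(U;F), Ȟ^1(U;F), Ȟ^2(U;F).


nonempty intersections:
  V12={i} V14={f} V15={b,h} V16={e} V23={c,d} V34={a} V56={g,j}
C dims 6,7; δ0: rk 6, SNF 1^5·2
Ȟ^0: (6−6)−0=0 ⇒ 0
Ȟ^1: (7−0)−6=1 plus torsion [2] ⇒ Z ⊕ Z/2
Ȟ^2: (0−0)−0=0 ⇒ 0

Ȟ^0 ≅ 0; Ȟ^1 ≅ Z ⊕ Z/2; Ȟ^2 ≅ 0


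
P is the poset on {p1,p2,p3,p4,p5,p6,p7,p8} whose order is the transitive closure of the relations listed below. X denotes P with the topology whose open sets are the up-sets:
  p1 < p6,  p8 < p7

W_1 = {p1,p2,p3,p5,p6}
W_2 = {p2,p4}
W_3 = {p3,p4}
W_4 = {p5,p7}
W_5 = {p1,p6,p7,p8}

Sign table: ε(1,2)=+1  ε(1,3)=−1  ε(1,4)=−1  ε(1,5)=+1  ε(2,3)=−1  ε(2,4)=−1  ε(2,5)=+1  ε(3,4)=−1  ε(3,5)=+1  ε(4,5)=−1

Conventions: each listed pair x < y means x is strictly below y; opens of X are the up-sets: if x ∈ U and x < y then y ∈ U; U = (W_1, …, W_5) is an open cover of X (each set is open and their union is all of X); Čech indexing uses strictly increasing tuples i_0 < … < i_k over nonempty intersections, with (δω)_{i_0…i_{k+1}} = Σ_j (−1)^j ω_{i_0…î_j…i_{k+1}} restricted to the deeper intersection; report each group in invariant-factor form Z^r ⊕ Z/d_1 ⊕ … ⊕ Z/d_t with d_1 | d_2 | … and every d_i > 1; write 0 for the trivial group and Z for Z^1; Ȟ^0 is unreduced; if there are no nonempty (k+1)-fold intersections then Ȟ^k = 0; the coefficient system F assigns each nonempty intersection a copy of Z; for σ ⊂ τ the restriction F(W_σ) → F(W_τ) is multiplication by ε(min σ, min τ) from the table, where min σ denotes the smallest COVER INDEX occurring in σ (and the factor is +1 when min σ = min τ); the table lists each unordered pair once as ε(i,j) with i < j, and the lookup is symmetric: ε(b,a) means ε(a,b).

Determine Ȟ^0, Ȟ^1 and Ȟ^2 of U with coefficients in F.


nerve simplices:
  W12={p2} W13={p3} W14={p5} W15={p1,p6} W23={p4} W45={p7}
C dims 5,6; δ0: rk 4, SNF 1^4
degree 0: 5−4−0 = 1 → Ȟ^0 ≅ Z
degree 1: 6−0−4 = 2 → Ȟ^1 ≅ Z^2
degree 2: 0−0−0 = 0 → Ȟ^2 ≅ 0

Ȟ^0(U;F) ≅ Z, Ȟ^1(U;F) ≅ Z^2, Ȟ^2(U;F) ≅ 0


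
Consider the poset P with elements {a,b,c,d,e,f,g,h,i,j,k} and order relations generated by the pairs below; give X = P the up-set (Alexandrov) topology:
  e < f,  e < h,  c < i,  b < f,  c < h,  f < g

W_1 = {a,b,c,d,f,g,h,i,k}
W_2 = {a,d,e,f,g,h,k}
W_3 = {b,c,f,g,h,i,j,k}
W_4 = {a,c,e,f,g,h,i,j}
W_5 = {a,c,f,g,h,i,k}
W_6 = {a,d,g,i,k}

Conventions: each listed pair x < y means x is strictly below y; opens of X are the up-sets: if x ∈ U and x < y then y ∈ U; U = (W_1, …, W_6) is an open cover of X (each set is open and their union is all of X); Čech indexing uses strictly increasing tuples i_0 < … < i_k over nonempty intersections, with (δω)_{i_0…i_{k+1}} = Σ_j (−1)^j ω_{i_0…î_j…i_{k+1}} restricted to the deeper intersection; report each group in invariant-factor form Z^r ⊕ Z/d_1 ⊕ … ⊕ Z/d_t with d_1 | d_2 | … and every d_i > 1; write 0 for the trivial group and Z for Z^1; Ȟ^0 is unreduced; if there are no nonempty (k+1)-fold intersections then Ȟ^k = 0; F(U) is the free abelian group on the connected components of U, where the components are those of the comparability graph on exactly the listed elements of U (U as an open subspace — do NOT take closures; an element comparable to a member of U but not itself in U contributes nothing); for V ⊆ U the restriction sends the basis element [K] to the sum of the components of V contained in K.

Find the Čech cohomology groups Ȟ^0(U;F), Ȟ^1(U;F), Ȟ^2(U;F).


nerve simplices:
  W12={a,d,f,g,h,k} W13={b,c,f,g,h,i,k} W14={a,c,f,g,h,i} W15={a,c,f,g,h,i,k} W16={a,d,g,i,k} W23={f,g,h,k} W24={a,e,f,g,h} W25={a,f,g,h,k} W26={a,d,g,k} W34={c,f,g,h,i,j} W35={c,f,g,h,i,k} W36={g,i,k} W45={a,c,f,g,h,i} W46={a,g,i} W56={a,g,i,k}
  W123={f,g,h,k} W124={a,f,g,h} W125={a,f,g,h,k} W126={a,d,g,k} W134={c,f,g,h,i} W135={c,f,g,h,i,k} W136={g,i,k} W145={a,c,f,g,h,i} W146={a,g,i} W156={a,g,i,k} W234={f,g,h} W235={f,g,h,k} W236={g,k} W245={a,f,g,h} W246={a,g} W256={a,g,k} W345={c,f,g,h,i} W346={g,i} W356={g,i,k} W456={a,g,i}
  W1234={f,g,h} W1235={f,g,h,k} W1236={g,k} W1245={a,f,g,h} W1246={a,g} W1256={a,g,k} W1345={c,f,g,h,i} W1346={g,i} W1356={g,i,k} W1456={a,g,i} W2345={f,g,h} W2346={g} W2356={g,k} W2456={a,g} W3456={g,i}
  W12345={f,g,h} W12346={g} W12356={g,k} W12456={a,g} W13456={g,i} W23456={g}
  W123456={g}
components per intersection:
  W1: {a} {b,f,g} {c,h,i} {d} {k}
  W2: {a} {d} {e,f,g,h} {k}
  W3: {b,f,g} {c,h,i} {j} {k}
  W4: {a} {c,e,f,g,h,i} {j}
  W5: {a} {c,h,i} {f,g} {k}
  W6: {a} {d} {g} {i} {k}
  W12: {a} {d} {f,g} {h} {k}
  W13: {b,f,g} {c,h,i} {k}
  W14: {a} {c,h,i} {f,g}
  W15: {a} {c,h,i} {f,g} {k}
  W16: {a} {d} {g} {i} {k}
  W23: {f,g} {h} {k}
  W24: {a} {e,f,g,h}
  W25: {a} {f,g} {h} {k}
  W26: {a} {d} {g} {k}
  W34: {c,h,i} {f,g} {j}
  W35: {c,h,i} {f,g} {k}
  W36: {g} {i} {k}
  W45: {a} {c,h,i} {f,g}
  W46: {a} {g} {i}
  W56: {a} {g} {i} {k}
  W123: {f,g} {h} {k}
  W124: {a} {f,g} {h}
  W125: {a} {f,g} {h} {k}
  W126: {a} {d} {g} {k}
  W134: {c,h,i} {f,g}
  W135: {c,h,i} {f,g} {k}
  W136: {g} {i} {k}
  W145: {a} {c,h,i} {f,g}
  W146: {a} {g} {i}
  W156: {a} {g} {i} {k}
  W234: {f,g} {h}
  W235: {f,g} {h} {k}
  W236: {g} {k}
  W245: {a} {f,g} {h}
  W246: {a} {g}
  W256: {a} {g} {k}
  W345: {c,h,i} {f,g}
  W346: {g} {i}
  W356: {g} {i} {k}
  W456: {a} {g} {i}
  W1234: {f,g} {h}
  W1235: {f,g} {h} {k}
  W1236: {g} {k}
  W1245: {a} {f,g} {h}
  W1246: {a} {g}
  W1256: {a} {g} {k}
  W1345: {c,h,i} {f,g}
  W1346: {g} {i}
  W1356: {g} {i} {k}
  W1456: {a} {g} {i}
  W2345: {f,g} {h}
  W2346: {g}
  W2356: {g} {k}
  W2456: {a} {g}
  W3456: {g} {i}
  W12345: {f,g} {h}
  W12346: {g}
  W12356: {g} {k}
  W12456: {a} {g}
  W13456: {g} {i}
  W23456: {g}
  W123456: {g}
C dims 25,52,57,34; δ0: rk 20, SNF 1^20; δ1: rk 32, SNF 1^32; δ2: rk 25, SNF 1^25
degree 0: 25−20−0 = 5 → Ȟ^0 ≅ Z^5
degree 1: 52−32−20 = 0 → Ȟ^1 ≅ 0
degree 2: 57−25−32 = 0 → Ȟ^2 ≅ 0

Ȟ^0(U;F) ≅ Z^5, Ȟ^1(U;F) ≅ 0, Ȟ^2(U;F) ≅ 0


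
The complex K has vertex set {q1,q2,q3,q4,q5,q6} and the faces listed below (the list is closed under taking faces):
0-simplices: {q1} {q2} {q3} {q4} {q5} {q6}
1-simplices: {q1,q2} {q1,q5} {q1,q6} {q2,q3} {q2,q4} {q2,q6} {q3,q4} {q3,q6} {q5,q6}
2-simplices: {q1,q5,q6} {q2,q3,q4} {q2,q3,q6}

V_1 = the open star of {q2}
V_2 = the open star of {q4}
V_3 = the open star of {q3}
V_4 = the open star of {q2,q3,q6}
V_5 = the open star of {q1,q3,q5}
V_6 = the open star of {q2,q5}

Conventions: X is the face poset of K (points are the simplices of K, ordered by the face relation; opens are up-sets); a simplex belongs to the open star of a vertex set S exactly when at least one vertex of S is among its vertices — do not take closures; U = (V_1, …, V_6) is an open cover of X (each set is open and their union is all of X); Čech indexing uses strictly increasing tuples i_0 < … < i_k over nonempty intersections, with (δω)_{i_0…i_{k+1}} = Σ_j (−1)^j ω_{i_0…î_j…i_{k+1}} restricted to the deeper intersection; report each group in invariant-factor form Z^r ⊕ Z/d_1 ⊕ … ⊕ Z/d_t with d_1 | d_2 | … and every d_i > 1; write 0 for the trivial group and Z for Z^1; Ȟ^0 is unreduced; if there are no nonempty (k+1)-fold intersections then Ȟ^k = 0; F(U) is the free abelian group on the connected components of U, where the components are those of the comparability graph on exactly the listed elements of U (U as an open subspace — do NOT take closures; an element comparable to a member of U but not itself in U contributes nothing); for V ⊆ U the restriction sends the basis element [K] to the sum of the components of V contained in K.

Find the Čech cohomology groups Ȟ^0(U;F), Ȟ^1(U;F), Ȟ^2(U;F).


Ȟ^0 = Z, Ȟ^1 = Z and Ȟ^2 = 0

nerve simplices:
  V1={{q2},{q1,q2},{q2,q3},{q2,q4},{q2,q6},{q2,q3,q4},{q2,q3,q6}} V2={{q4},{q2,q4},{q3,q4},{q2,q3,q4}} V3={{q3},{q2,q3},{q3,q4},{q3,q6},{q2,q3,q4},{q2,q3,q6}} V4={{q2},{q3},{q6},{q1,q2},{q1,q6},{q2,q3},{q2,q4},{q2,q6},{q3,q4},{q3,q6},{q5,q6},{q1,q5,q6},{q2,q3,q4},{q2,q3,q6}} V5={{q1},{q3},{q5},{q1,q2},{q1,q5},{q1,q6},{q2,q3},{q3,q4},{q3,q6},{q5,q6},{q1,q5,q6},{q2,q3,q4},{q2,q3,q6}} V6={{q2},{q5},{q1,q2},{q1,q5},{q2,q3},{q2,q4},{q2,q6},{q5,q6},{q1,q5,q6},{q2,q3,q4},{q2,q3,q6}}
  V12={{q2,q4},{q2,q3,q4}} V13={{q2,q3},{q2,q3,q4},{q2,q3,q6}} V14={{q2},{q1,q2},{q2,q3},{q2,q4},{q2,q6},{q2,q3,q4},{q2,q3,q6}} V15={{q1,q2},{q2,q3},{q2,q3,q4},{q2,q3,q6}} V16={{q2},{q1,q2},{q2,q3},{q2,q4},{q2,q6},{q2,q3,q4},{q2,q3,q6}} V23={{q3,q4},{q2,q3,q4}} V24={{q2,q4},{q3,q4},{q2,q3,q4}} V25={{q3,q4},{q2,q3,q4}} V26={{q2,q4},{q2,q3,q4}} V34={{q3},{q2,q3},{q3,q4},{q3,q6},{q2,q3,q4},{q2,q3,q6}} V35={{q3},{q2,q3},{q3,q4},{q3,q6},{q2,q3,q4},{q2,q3,q6}} V36={{q2,q3},{q2,q3,q4},{q2,q3,q6}} V45={{q3},{q1,q2},{q1,q6},{q2,q3},{q3,q4},{q3,q6},{q5,q6},{q1,q5,q6},{q2,q3,q4},{q2,q3,q6}} V46={{q2},{q1,q2},{q2,q3},{q2,q4},{q2,q6},{q5,q6},{q1,q5,q6},{q2,q3,q4},{q2,q3,q6}} V56={{q5},{q1,q2},{q1,q5},{q2,q3},{q5,q6},{q1,q5,q6},{q2,q3,q4},{q2,q3,q6}}
  V123={{q2,q3,q4}} V124={{q2,q4},{q2,q3,q4}} V125={{q2,q3,q4}} V126={{q2,q4},{q2,q3,q4}} V134={{q2,q3},{q2,q3,q4},{q2,q3,q6}} V135={{q2,q3},{q2,q3,q4},{q2,q3,q6}} V136={{q2,q3},{q2,q3,q4},{q2,q3,q6}} V145={{q1,q2},{q2,q3},{q2,q3,q4},{q2,q3,q6}} V146={{q2},{q1,q2},{q2,q3},{q2,q4},{q2,q6},{q2,q3,q4},{q2,q3,q6}} V156={{q1,q2},{q2,q3},{q2,q3,q4},{q2,q3,q6}} V234={{q3,q4},{q2,q3,q4}} V235={{q3,q4},{q2,q3,q4}} V236={{q2,q3,q4}} V245={{q3,q4},{q2,q3,q4}} V246={{q2,q4},{q2,q3,q4}} V256={{q2,q3,q4}} V345={{q3},{q2,q3},{q3,q4},{q3,q6},{q2,q3,q4},{q2,q3,q6}} V346={{q2,q3},{q2,q3,q4},{q2,q3,q6}} V356={{q2,q3},{q2,q3,q4},{q2,q3,q6}} V456={{q1,q2},{q2,q3},{q5,q6},{q1,q5,q6},{q2,q3,q4},{q2,q3,q6}}
  V1234={{q2,q3,q4}} V1235={{q2,q3,q4}} V1236={{q2,q3,q4}} V1245={{q2,q3,q4}} V1246={{q2,q4},{q2,q3,q4}} V1256={{q2,q3,q4}} V1345={{q2,q3},{q2,q3,q4},{q2,q3,q6}} V1346={{q2,q3},{q2,q3,q4},{q2,q3,q6}} V1356={{q2,q3},{q2,q3,q4},{q2,q3,q6}} V1456={{q1,q2},{q2,q3},{q2,q3,q4},{q2,q3,q6}} V2345={{q3,q4},{q2,q3,q4}} V2346={{q2,q3,q4}} V2356={{q2,q3,q4}} V2456={{q2,q3,q4}} V3456={{q2,q3},{q2,q3,q4},{q2,q3,q6}}
  V12345={{q2,q3,q4}} V12346={{q2,q3,q4}} V12356={{q2,q3,q4}} V12456={{q2,q3,q4}} V13456={{q2,q3},{q2,q3,q4},{q2,q3,q6}} V23456={{q2,q3,q4}}
  V123456={{q2,q3,q4}}
components per intersection:
  V1: {{q2},{q1,q2},{q2,q3},{q2,q4},{q2,q6},{q2,q3,q4},{q2,q3,q6}}
  V2: {{q4},{q2,q4},{q3,q4},{q2,q3,q4}}
  V3: {{q3},{q2,q3},{q3,q4},{q3,q6},{q2,q3,q4},{q2,q3,q6}}
  V4: {{q2},{q3},{q6},{q1,q2},{q1,q6},{q2,q3},{q2,q4},{q2,q6},{q3,q4},{q3,q6},{q5,q6},{q1,q5,q6},{q2,q3,q4},{q2,q3,q6}}
  V5: {{q1},{q5},{q1,q2},{q1,q5},{q1,q6},{q5,q6},{q1,q5,q6}} {{q3},{q2,q3},{q3,q4},{q3,q6},{q2,q3,q4},{q2,q3,q6}}
  V6: {{q2},{q1,q2},{q2,q3},{q2,q4},{q2,q6},{q2,q3,q4},{q2,q3,q6}} {{q5},{q1,q5},{q5,q6},{q1,q5,q6}}
  V12: {{q2,q4},{q2,q3,q4}}
  V13: {{q2,q3},{q2,q3,q4},{q2,q3,q6}}
  V14: {{q2},{q1,q2},{q2,q3},{q2,q4},{q2,q6},{q2,q3,q4},{q2,q3,q6}}
  V15: {{q1,q2}} {{q2,q3},{q2,q3,q4},{q2,q3,q6}}
  V16: {{q2},{q1,q2},{q2,q3},{q2,q4},{q2,q6},{q2,q3,q4},{q2,q3,q6}}
  V23: {{q3,q4},{q2,q3,q4}}
  V24: {{q2,q4},{q3,q4},{q2,q3,q4}}
  V25: {{q3,q4},{q2,q3,q4}}
  V26: {{q2,q4},{q2,q3,q4}}
  V34: {{q3},{q2,q3},{q3,q4},{q3,q6},{q2,q3,q4},{q2,q3,q6}}
  V35: {{q3},{q2,q3},{q3,q4},{q3,q6},{q2,q3,q4},{q2,q3,q6}}
  V36: {{q2,q3},{q2,q3,q4},{q2,q3,q6}}
  V45: {{q3},{q2,q3},{q3,q4},{q3,q6},{q2,q3,q4},{q2,q3,q6}} {{q1,q2}} {{q1,q6},{q5,q6},{q1,q5,q6}}
  V46: {{q2},{q1,q2},{q2,q3},{q2,q4},{q2,q6},{q2,q3,q4},{q2,q3,q6}} {{q5,q6},{q1,q5,q6}}
  V56: {{q5},{q1,q5},{q5,q6},{q1,q5,q6}} {{q1,q2}} {{q2,q3},{q2,q3,q4},{q2,q3,q6}}
  V123: {{q2,q3,q4}}
  V124: {{q2,q4},{q2,q3,q4}}
  V125: {{q2,q3,q4}}
  V126: {{q2,q4},{q2,q3,q4}}
  V134: {{q2,q3},{q2,q3,q4},{q2,q3,q6}}
  V135: {{q2,q3},{q2,q3,q4},{q2,q3,q6}}
  V136: {{q2,q3},{q2,q3,q4},{q2,q3,q6}}
  V145: {{q1,q2}} {{q2,q3},{q2,q3,q4},{q2,q3,q6}}
  V146: {{q2},{q1,q2},{q2,q3},{q2,q4},{q2,q6},{q2,q3,q4},{q2,q3,q6}}
  V156: {{q1,q2}} {{q2,q3},{q2,q3,q4},{q2,q3,q6}}
  V234: {{q3,q4},{q2,q3,q4}}
  V235: {{q3,q4},{q2,q3,q4}}
  V236: {{q2,q3,q4}}
  V245: {{q3,q4},{q2,q3,q4}}
  V246: {{q2,q4},{q2,q3,q4}}
  V256: {{q2,q3,q4}}
  V345: {{q3},{q2,q3},{q3,q4},{q3,q6},{q2,q3,q4},{q2,q3,q6}}
  V346: {{q2,q3},{q2,q3,q4},{q2,q3,q6}}
  V356: {{q2,q3},{q2,q3,q4},{q2,q3,q6}}
  V456: {{q1,q2}} {{q2,q3},{q2,q3,q4},{q2,q3,q6}} {{q5,q6},{q1,q5,q6}}
  V1234: {{q2,q3,q4}}
  V1235: {{q2,q3,q4}}
  V1236: {{q2,q3,q4}}
  V1245: {{q2,q3,q4}}
  V1246: {{q2,q4},{q2,q3,q4}}
  V1256: {{q2,q3,q4}}
  V1345: {{q2,q3},{q2,q3,q4},{q2,q3,q6}}
  V1346: {{q2,q3},{q2,q3,q4},{q2,q3,q6}}
  V1356: {{q2,q3},{q2,q3,q4},{q2,q3,q6}}
  V1456: {{q1,q2}} {{q2,q3},{q2,q3,q4},{q2,q3,q6}}
  V2345: {{q3,q4},{q2,q3,q4}}
  V2346: {{q2,q3,q4}}
  V2356: {{q2,q3,q4}}
  V2456: {{q2,q3,q4}}
  V3456: {{q2,q3},{q2,q3,q4},{q2,q3,q6}}
  V12345: {{q2,q3,q4}}
  V12346: {{q2,q3,q4}}
  V12356: {{q2,q3,q4}}
  V12456: {{q2,q3,q4}}
  V13456: {{q2,q3},{q2,q3,q4},{q2,q3,q6}}
  V23456: {{q2,q3,q4}}
  V123456: {{q2,q3,q4}}
C dims 8,21,24,16; δ0: rk 7, SNF 1^7; δ1: rk 13, SNF 1^13; δ2: rk 11, SNF 1^11
degree 0: 8−7−0 = 1 → Ȟ^0 ≅ Z
degree 1: 21−13−7 = 1 → Ȟ^1 ≅ Z
degree 2: 24−11−13 = 0 → Ȟ^2 ≅ 0


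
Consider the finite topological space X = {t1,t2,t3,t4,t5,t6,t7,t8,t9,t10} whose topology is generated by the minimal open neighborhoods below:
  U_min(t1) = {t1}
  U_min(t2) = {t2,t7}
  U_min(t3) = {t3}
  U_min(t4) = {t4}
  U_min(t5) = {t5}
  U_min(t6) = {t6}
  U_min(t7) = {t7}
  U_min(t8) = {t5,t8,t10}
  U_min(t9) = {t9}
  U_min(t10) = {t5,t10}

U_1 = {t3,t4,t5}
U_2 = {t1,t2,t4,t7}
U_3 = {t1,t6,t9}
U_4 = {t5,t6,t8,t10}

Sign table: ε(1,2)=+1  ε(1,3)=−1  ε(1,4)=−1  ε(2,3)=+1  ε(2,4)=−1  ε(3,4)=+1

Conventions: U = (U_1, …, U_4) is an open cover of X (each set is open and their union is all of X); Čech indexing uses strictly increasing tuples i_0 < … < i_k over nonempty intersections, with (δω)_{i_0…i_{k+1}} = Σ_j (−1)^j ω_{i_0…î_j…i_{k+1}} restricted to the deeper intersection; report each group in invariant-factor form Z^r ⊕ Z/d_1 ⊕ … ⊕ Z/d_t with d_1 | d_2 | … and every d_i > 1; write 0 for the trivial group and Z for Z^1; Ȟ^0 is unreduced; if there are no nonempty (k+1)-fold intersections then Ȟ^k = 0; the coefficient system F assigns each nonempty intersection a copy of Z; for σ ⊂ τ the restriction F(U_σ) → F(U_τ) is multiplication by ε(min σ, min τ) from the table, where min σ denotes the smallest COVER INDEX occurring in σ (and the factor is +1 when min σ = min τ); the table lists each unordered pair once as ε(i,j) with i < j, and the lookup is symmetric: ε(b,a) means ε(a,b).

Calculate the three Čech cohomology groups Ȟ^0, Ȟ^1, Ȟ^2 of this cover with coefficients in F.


Ȟ^0 = 0, Ȟ^1 = Z/2 and Ȟ^2 = 0

nerve simplices:
  U12={t4} U14={t5} U23={t1} U34={t6}
C dims 4,4; δ0: rk 4, SNF 1^3·2
degree 0: 4−4−0 = 0 → Ȟ^0 ≅ 0
degree 1: 4−0−4 = 0 plus torsion [2] → Ȟ^1 ≅ Z/2
degree 2: 0−0−0 = 0 → Ȟ^2 ≅ 0


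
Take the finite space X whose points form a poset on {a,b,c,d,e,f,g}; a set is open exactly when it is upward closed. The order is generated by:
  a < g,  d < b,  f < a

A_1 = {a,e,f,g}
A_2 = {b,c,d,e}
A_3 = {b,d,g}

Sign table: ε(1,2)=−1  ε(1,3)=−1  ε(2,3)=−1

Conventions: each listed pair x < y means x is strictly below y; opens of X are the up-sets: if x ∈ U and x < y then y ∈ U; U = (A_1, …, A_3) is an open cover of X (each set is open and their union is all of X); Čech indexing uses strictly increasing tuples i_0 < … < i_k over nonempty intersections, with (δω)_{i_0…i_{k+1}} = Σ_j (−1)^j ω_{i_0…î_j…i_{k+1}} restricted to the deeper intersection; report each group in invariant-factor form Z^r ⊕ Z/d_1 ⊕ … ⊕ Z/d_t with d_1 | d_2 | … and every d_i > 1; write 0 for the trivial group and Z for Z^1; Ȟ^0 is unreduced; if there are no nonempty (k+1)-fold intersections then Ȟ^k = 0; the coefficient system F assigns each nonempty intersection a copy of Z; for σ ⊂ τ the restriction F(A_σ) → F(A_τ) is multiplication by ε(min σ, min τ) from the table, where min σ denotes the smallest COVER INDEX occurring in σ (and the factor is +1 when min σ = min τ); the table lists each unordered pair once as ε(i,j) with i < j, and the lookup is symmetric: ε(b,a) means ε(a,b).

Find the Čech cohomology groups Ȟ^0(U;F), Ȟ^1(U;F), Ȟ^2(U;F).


Ȟ^0(U;F) ≅ 0; Ȟ^1(U;F) ≅ Z/2; Ȟ^2(U;F) ≅ 0

cover nerve:
  A12={e} A13={g} A23={b,d}
C dims 3,3; δ0: rk 3, SNF 1^2·2
Ȟ^0: (3−3)−0=0 ⇒ 0
Ȟ^1: (3−0)−3=0 plus torsion [2] ⇒ Z/2
Ȟ^2: (0−0)−0=0 ⇒ 0


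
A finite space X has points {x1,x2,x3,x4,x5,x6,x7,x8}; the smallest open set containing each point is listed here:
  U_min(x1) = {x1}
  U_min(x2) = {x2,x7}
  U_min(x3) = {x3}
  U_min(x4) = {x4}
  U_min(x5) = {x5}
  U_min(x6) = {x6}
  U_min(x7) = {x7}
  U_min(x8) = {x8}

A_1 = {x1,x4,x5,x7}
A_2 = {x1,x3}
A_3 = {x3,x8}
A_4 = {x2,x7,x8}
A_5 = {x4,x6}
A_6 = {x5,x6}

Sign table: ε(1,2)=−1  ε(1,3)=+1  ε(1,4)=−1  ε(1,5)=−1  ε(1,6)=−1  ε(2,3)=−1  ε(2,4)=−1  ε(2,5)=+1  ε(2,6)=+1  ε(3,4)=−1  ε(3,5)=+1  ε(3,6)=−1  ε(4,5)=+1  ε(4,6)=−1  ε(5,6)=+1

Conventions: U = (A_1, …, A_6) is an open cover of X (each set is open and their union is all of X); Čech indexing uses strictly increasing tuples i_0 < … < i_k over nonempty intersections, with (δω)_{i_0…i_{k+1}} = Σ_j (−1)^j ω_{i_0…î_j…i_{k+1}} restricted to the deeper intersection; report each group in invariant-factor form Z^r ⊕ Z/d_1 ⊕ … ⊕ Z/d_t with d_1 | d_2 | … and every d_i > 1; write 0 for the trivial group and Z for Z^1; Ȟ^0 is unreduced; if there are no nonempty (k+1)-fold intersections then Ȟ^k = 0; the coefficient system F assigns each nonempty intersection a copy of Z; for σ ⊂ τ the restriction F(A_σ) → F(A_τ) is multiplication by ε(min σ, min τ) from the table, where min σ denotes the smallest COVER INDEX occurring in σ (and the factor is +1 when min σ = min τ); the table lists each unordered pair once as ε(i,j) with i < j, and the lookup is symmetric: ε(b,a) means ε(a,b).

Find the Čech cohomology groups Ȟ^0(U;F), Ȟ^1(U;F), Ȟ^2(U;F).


nonempty intersections:
  A12={x1} A14={x7} A15={x4} A16={x5} A23={x3} A34={x8} A56={x6}
C dims 6,7; δ0: rk 5, SNF 1^5
Ȟ^0: (6−5)−0=1 ⇒ Z
Ȟ^1: (7−0)−5=2 ⇒ Z^2
Ȟ^2: (0−0)−0=0 ⇒ 0

Ȟ^0 = Z; Ȟ^1 = Z^2; Ȟ^2 = 0


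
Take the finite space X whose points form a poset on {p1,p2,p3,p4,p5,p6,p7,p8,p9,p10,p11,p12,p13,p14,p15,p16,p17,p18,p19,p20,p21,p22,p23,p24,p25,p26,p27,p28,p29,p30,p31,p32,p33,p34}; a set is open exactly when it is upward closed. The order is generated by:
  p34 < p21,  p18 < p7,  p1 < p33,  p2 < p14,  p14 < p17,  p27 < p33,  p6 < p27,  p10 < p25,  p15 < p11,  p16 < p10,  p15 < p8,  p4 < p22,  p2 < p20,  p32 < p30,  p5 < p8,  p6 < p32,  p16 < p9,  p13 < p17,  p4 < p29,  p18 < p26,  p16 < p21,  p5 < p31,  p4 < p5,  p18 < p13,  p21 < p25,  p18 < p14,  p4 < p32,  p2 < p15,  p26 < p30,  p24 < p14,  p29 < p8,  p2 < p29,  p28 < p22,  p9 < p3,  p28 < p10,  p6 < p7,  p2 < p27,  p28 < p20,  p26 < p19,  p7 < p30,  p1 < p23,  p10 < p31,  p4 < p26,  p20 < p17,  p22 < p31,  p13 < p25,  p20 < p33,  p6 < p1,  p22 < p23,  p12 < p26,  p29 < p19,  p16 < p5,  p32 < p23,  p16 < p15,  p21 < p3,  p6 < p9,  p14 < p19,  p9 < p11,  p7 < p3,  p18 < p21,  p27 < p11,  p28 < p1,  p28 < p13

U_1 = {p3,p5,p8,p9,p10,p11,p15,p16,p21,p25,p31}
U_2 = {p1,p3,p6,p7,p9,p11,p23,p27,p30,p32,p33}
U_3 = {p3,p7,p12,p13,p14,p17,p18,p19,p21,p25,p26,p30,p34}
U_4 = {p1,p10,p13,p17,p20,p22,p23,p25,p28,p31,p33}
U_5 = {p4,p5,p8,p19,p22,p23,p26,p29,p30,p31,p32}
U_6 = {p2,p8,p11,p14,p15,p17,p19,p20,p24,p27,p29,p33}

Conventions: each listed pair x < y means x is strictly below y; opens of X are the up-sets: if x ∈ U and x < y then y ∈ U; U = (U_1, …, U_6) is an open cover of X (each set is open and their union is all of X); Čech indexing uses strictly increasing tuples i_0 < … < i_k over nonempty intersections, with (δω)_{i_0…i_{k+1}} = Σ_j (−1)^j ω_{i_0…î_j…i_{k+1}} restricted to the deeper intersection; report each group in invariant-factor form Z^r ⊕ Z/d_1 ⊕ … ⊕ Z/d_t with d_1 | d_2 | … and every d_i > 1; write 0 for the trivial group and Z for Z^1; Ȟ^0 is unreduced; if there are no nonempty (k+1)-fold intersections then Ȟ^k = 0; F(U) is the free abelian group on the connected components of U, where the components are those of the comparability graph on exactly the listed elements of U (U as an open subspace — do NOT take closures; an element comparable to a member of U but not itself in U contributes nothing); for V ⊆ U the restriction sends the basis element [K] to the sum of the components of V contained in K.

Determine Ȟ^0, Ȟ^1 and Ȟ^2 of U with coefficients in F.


nonempty intersections:
  U12={p3,p9,p11} U13={p3,p21,p25} U14={p10,p25,p31} U15={p5,p8,p31} U16={p8,p11,p15} U23={p3,p7,p30} U24={p1,p23,p33} U25={p23,p30,p32} U26={p11,p27,p33} U34={p13,p17,p25} U35={p19,p26,p30} U36={p14,p17,p19} U45={p22,p23,p31} U46={p17,p20,p33} U56={p8,p19,p29}
  U123={p3} U126={p11} U134={p25} U145={p31} U156={p8} U235={p30} U245={p23} U246={p33} U346={p17} U356={p19}
components per intersection:
  U1: {p3,p5,p8,p9,p10,p11,p15,p16,p21,p25,p31}
  U2: {p1,p3,p6,p7,p9,p11,p23,p27,p30,p32,p33}
  U3: {p3,p7,p12,p13,p14,p17,p18,p19,p21,p25,p26,p30,p34}
  U4: {p1,p10,p13,p17,p20,p22,p23,p25,p28,p31,p33}
  U5: {p4,p5,p8,p19,p22,p23,p26,p29,p30,p31,p32}
  U6: {p2,p8,p11,p14,p15,p17,p19,p20,p24,p27,p29,p33}
  U12: {p3,p9,p11}
  U13: {p3,p21,p25}
  U14: {p10,p25,p31}
  U15: {p5,p8,p31}
  U16: {p8,p11,p15}
  U23: {p3,p7,p30}
  U24: {p1,p23,p33}
  U25: {p23,p30,p32}
  U26: {p11,p27,p33}
  U34: {p13,p17,p25}
  U35: {p19,p26,p30}
  U36: {p14,p17,p19}
  U45: {p22,p23,p31}
  U46: {p17,p20,p33}
  U56: {p8,p19,p29}
  U123: {p3}
  U126: {p11}
  U134: {p25}
  U145: {p31}
  U156: {p8}
  U235: {p30}
  U245: {p23}
  U246: {p33}
  U346: {p17}
  U356: {p19}
C dims 6,15,10; δ0: rk 5, SNF 1^5; δ1: rk 10, SNF 1^9·2
Ȟ^0: (6−5)−0=1 ⇒ Z
Ȟ^1: (15−10)−5=0 ⇒ 0
Ȟ^2: (10−0)−10=0 plus torsion [2] ⇒ Z/2

Ȟ^0 = Z, Ȟ^1 = 0 and Ȟ^2 = Z/2
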